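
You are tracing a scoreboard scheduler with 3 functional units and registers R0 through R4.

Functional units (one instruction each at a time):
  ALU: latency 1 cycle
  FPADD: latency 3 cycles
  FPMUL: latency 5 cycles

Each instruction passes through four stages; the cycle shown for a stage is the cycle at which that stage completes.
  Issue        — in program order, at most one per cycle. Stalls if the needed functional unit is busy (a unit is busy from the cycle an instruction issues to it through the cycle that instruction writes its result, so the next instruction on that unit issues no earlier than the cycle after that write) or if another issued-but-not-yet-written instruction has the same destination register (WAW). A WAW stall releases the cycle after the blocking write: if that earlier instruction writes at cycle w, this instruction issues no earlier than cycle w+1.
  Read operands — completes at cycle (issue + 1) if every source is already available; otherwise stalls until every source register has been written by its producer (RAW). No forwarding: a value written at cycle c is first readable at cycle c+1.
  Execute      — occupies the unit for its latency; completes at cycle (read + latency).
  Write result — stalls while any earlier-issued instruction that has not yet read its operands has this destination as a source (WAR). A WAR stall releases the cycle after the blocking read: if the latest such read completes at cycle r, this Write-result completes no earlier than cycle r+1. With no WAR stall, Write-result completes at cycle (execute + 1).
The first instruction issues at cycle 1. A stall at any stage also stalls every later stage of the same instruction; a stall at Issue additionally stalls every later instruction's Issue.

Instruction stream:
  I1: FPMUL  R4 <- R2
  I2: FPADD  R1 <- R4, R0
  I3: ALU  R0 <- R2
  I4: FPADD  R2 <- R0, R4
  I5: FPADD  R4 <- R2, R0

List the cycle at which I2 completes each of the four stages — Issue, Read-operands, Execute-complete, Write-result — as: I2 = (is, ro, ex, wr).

I2 = (2, 9, 12, 13)

[1] I1 dispatched to FPMUL
[2] I1 operands ready · I2 dispatched to FPADD
[3] I3 dispatched to ALU
[4] I3 operands ready
[5] I3 complete
[7] I1 complete
[8] R4←I1
[9] I2 operands ready
[10] R0←I3
[12] I2 complete
[13] R1←I2
[14] I4 dispatched to FPADD
[15] I4 operands ready
[18] I4 complete
[19] R2←I4
[20] I5 dispatched to FPADD
[21] I5 operands ready
[24] I5 complete
[25] R4←I5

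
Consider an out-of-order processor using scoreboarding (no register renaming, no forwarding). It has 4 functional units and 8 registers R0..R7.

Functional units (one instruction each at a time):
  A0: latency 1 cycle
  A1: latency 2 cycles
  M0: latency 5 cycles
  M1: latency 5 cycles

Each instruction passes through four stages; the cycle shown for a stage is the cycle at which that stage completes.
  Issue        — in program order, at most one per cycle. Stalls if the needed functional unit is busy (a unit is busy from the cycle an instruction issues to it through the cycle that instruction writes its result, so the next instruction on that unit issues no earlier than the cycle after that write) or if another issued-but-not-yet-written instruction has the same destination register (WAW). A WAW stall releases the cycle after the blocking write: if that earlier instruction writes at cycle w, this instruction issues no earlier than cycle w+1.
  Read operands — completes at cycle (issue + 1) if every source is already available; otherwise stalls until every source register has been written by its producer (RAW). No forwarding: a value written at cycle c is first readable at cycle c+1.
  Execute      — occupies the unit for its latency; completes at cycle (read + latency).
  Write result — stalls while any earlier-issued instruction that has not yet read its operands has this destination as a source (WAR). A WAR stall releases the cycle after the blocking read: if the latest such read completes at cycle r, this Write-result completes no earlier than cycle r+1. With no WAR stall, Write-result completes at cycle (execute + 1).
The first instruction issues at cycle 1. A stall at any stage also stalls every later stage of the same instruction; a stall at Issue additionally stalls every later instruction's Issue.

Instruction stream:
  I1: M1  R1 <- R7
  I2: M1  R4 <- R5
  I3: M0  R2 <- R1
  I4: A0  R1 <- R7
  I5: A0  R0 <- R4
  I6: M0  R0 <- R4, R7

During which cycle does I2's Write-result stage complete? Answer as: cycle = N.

cycle = 16

1) issue 1, read 2, done 7, write 8
2) issue 9, read 10, done 15, write 16  <struct: M1 busy until I1 writes@8>
3) issue 10, read 11, done 16, write 17
4) issue 11, read 12, done 13, write 14
5) issue 15, read 17, done 18, write 19  <struct: A0 busy until I4 writes@14 / RAW R4: wait I2 write@16>
6) issue 20, read 21, done 26, write 27  <WAW R0: wait I5 write@19>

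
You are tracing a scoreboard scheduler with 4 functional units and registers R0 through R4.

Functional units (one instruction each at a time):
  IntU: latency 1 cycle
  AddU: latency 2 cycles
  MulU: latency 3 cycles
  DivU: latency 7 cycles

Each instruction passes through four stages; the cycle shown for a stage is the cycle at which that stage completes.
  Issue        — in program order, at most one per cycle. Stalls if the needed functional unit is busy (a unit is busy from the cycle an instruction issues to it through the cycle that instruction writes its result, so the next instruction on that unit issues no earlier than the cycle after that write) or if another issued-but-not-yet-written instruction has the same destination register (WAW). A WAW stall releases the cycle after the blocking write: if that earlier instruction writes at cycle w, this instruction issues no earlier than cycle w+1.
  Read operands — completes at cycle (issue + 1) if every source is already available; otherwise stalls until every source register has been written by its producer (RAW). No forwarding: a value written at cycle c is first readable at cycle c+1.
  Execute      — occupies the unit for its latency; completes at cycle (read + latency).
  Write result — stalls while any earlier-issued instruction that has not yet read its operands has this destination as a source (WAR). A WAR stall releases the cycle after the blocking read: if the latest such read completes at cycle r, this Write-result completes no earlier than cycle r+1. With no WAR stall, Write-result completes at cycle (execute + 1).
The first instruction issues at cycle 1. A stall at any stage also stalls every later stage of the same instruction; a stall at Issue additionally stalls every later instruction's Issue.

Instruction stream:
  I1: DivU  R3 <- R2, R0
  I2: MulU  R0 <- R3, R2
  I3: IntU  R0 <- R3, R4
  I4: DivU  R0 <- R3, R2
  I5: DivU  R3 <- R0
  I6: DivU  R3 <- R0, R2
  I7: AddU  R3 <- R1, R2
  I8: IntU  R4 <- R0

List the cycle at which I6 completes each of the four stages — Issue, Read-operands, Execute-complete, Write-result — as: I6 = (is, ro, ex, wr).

I6 = (40, 41, 48, 49)

I1: IS=1 RO=2 EX=9 WR=10
I2: IS=2 RO=11 EX=14 WR=15  [RAW R3: wait I1 write@10]
I3: IS=16 RO=17 EX=18 WR=19  [WAW R0: wait I2 write@15]
I4: IS=20 RO=21 EX=28 WR=29  [WAW R0: wait I3 write@19]
I5: IS=30 RO=31 EX=38 WR=39  [struct: DivU busy until I4 writes@29]
I6: IS=40 RO=41 EX=48 WR=49  [struct: DivU busy until I5 writes@39]
I7: IS=50 RO=51 EX=53 WR=54  [WAW R3: wait I6 write@49]
I8: IS=51 RO=52 EX=53 WR=54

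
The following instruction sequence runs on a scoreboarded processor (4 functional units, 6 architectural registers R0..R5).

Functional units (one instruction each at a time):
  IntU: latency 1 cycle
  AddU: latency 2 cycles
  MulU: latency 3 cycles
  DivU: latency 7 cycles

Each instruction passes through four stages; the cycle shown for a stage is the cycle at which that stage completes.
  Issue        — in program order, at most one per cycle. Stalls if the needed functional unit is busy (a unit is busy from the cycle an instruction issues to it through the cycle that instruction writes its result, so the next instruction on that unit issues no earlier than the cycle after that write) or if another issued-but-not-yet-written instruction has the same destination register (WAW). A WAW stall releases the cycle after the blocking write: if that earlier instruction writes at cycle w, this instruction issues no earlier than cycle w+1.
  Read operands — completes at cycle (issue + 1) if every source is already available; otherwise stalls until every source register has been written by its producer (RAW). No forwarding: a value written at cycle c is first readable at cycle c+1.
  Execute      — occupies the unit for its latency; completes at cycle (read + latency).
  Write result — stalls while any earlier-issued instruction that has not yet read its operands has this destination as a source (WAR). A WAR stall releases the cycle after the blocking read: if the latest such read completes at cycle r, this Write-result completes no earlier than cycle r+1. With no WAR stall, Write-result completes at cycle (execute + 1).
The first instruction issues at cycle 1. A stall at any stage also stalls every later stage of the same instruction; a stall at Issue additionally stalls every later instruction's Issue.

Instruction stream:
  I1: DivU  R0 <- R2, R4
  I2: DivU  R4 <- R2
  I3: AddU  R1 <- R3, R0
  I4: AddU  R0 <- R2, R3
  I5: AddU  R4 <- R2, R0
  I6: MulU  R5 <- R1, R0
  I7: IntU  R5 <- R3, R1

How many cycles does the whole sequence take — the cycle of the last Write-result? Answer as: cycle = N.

I1  is:1  ro:2  ex:9  wr:10
I2  is:11  ro:12  ex:19  wr:20  — struct: DivU busy until I1 writes@10
I3  is:12  ro:13  ex:15  wr:16
I4  is:17  ro:18  ex:20  wr:21  — struct: AddU busy until I3 writes@16
I5  is:22  ro:23  ex:25  wr:26  — struct: AddU busy until I4 writes@21
I6  is:23  ro:24  ex:27  wr:28
I7  is:29  ro:30  ex:31  wr:32  — WAW R5: wait I6 write@28

cycle = 32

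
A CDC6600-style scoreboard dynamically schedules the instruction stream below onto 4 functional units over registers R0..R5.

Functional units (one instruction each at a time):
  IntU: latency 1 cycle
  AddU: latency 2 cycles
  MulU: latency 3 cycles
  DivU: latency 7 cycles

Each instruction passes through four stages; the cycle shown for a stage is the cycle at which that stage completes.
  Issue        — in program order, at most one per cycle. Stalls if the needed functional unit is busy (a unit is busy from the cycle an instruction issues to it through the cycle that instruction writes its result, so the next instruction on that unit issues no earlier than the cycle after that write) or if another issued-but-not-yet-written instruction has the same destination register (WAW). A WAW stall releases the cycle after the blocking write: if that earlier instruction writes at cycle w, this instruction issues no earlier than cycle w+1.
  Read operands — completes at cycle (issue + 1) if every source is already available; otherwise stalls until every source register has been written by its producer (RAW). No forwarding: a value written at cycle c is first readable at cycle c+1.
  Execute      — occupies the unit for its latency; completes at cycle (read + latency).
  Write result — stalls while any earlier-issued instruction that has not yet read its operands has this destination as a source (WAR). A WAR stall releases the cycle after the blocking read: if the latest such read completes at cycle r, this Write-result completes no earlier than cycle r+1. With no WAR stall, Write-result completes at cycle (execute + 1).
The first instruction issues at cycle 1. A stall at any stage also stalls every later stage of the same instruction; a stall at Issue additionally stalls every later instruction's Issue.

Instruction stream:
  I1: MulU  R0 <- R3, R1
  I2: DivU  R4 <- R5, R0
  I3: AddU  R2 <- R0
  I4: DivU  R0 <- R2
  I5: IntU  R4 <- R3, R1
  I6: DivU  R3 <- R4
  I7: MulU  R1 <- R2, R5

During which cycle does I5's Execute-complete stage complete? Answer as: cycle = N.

cycle = 19

cycle 1: issue I1 (MulU)
cycle 2: I1 read-ops, issue I2 (DivU)
cycle 3: issue I3 (AddU)
cycle 5: I1 finished on MulU
cycle 6: I1→R0
cycle 7: I2 read-ops, I3 read-ops
cycle 9: I3 finished on AddU
cycle 10: I3→R2
cycle 14: I2 finished on DivU
cycle 15: I2→R4
cycle 16: issue I4 (DivU)
cycle 17: I4 read-ops, issue I5 (IntU)
cycle 18: I5 read-ops
cycle 19: I5 finished on IntU
cycle 20: I5→R4
cycle 24: I4 finished on DivU
cycle 25: I4→R0
cycle 26: issue I6 (DivU)
cycle 27: I6 read-ops, issue I7 (MulU)
cycle 28: I7 read-ops
cycle 31: I7 finished on MulU
cycle 32: I7→R1
cycle 34: I6 finished on DivU
cycle 35: I6→R3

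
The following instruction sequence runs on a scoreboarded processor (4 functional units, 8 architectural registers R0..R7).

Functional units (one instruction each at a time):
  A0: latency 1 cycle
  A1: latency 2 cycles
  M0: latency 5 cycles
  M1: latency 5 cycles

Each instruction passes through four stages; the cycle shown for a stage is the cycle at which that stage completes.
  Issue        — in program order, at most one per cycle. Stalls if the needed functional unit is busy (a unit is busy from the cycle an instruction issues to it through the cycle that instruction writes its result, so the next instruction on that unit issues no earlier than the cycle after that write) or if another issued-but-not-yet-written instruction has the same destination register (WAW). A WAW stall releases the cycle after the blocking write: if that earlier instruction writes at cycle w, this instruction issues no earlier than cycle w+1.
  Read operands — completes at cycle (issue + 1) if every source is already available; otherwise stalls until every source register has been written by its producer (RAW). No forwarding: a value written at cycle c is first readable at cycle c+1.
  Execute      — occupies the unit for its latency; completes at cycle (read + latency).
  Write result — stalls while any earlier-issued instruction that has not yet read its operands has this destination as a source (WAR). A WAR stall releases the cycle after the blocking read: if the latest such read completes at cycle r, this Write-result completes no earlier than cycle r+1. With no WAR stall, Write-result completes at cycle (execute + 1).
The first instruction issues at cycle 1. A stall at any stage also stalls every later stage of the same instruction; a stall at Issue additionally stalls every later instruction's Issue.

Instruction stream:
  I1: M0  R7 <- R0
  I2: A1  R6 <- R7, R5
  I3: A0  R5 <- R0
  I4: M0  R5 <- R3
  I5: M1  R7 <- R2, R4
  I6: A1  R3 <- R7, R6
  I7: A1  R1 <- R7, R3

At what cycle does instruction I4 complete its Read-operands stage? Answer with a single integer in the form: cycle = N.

I1  is:1  ro:2  ex:7  wr:8
I2  is:2  ro:9  ex:11  wr:12  — RAW R7: wait I1 write@8
I3  is:3  ro:4  ex:5  wr:10  — WAR R5: wait I2 read@9
I4  is:11  ro:12  ex:17  wr:18  — WAW R5: wait I3 write@10
I5  is:12  ro:13  ex:18  wr:19
I6  is:13  ro:20  ex:22  wr:23  — RAW R7: wait I5 write@19
I7  is:24  ro:25  ex:27  wr:28  — struct: A1 busy until I6 writes@23

cycle = 12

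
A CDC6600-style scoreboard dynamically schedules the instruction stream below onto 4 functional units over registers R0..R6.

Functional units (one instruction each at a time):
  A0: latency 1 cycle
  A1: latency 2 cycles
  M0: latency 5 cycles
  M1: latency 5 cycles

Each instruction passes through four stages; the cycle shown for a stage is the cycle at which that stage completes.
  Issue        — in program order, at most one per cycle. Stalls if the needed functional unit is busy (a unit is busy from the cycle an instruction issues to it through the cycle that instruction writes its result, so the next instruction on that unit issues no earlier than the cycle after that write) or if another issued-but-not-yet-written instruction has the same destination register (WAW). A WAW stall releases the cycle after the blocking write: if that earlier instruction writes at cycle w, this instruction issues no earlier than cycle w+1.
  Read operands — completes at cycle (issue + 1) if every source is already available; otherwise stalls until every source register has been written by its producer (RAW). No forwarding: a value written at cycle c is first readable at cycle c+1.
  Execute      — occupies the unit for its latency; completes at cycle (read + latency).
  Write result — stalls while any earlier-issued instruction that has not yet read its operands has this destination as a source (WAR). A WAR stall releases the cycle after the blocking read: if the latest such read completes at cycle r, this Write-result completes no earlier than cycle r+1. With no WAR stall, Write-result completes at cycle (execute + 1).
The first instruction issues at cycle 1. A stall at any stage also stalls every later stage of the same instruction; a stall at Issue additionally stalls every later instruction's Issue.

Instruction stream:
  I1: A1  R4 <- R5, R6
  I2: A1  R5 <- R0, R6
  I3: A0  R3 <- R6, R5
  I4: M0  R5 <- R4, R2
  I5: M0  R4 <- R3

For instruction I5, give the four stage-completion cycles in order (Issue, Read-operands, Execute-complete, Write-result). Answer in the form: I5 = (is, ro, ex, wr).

I5 = (19, 20, 25, 26)

cycle 1: issue I1 (A1)
cycle 2: I1 read-ops
cycle 4: I1 finished on A1
cycle 5: I1→R4
cycle 6: issue I2 (A1)
cycle 7: I2 read-ops, issue I3 (A0)
cycle 9: I2 finished on A1
cycle 10: I2→R5
cycle 11: I3 read-ops, issue I4 (M0)
cycle 12: I3 finished on A0, I4 read-ops
cycle 13: I3→R3
cycle 17: I4 finished on M0
cycle 18: I4→R5
cycle 19: issue I5 (M0)
cycle 20: I5 read-ops
cycle 25: I5 finished on M0
cycle 26: I5→R4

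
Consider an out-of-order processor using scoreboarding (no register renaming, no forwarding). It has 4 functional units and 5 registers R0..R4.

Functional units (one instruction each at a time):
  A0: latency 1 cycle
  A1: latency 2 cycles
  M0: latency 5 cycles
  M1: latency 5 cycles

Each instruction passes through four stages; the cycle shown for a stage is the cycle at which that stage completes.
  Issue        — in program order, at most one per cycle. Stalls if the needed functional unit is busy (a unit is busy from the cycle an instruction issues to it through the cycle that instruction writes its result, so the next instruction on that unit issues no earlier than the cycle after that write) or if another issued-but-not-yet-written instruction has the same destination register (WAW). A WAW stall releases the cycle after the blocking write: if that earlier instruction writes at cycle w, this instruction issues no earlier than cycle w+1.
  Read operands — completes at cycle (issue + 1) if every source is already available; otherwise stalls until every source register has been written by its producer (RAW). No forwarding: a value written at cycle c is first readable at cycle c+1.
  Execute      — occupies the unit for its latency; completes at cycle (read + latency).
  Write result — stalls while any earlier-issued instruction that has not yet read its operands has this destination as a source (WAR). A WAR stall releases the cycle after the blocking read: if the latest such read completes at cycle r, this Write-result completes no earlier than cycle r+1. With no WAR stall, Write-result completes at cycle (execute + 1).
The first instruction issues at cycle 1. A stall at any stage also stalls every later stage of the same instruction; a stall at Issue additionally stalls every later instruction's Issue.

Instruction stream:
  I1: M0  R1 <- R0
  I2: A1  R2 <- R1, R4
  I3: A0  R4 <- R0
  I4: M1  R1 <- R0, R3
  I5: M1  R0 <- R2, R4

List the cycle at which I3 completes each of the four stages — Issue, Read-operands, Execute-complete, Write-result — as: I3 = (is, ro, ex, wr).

[1] I1→M0
[2] I1 RO · I2→A1
[3] I3→A0
[4] I3 RO
[5] I3 EX
[7] I1 EX
[8] I1 WR R1
[9] I2 RO · I4→M1
[10] I3 WR R4 · I4 RO
[11] I2 EX
[12] I2 WR R2
[15] I4 EX
[16] I4 WR R1
[17] I5→M1
[18] I5 RO
[23] I5 EX
[24] I5 WR R0

I3 = (3, 4, 5, 10)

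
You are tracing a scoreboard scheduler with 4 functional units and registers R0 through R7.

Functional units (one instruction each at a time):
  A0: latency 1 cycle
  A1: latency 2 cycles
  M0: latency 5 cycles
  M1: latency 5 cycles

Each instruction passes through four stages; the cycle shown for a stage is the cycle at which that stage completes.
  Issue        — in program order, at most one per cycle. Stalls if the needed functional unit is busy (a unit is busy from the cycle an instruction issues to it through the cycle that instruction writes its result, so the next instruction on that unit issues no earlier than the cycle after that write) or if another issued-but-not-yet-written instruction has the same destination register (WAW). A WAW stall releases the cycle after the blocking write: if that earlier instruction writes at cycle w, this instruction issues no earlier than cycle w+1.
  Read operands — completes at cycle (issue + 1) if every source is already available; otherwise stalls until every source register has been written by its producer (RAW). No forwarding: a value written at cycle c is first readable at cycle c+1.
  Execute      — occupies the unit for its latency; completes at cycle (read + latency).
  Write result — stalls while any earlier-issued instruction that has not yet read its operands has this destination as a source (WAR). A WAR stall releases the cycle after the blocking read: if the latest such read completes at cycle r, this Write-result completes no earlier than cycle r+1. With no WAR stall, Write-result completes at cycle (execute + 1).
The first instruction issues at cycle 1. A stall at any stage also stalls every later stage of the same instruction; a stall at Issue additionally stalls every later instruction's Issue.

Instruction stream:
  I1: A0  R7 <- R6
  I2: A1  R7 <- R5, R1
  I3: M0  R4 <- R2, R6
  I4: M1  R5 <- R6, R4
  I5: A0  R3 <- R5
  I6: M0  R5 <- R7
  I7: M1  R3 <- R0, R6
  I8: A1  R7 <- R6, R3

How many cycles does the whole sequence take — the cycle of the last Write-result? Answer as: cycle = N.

cycle = 35

I1  is:1  ro:2  ex:3  wr:4
I2  is:5  ro:6  ex:8  wr:9  — WAW R7: wait I1 write@4
I3  is:6  ro:7  ex:12  wr:13
I4  is:7  ro:14  ex:19  wr:20  — RAW R4: wait I3 write@13
I5  is:8  ro:21  ex:22  wr:23  — RAW R5: wait I4 write@20
I6  is:21  ro:22  ex:27  wr:28  — WAW R5: wait I4 write@20
I7  is:24  ro:25  ex:30  wr:31  — WAW R3: wait I5 write@23
I8  is:25  ro:32  ex:34  wr:35  — RAW R3: wait I7 write@31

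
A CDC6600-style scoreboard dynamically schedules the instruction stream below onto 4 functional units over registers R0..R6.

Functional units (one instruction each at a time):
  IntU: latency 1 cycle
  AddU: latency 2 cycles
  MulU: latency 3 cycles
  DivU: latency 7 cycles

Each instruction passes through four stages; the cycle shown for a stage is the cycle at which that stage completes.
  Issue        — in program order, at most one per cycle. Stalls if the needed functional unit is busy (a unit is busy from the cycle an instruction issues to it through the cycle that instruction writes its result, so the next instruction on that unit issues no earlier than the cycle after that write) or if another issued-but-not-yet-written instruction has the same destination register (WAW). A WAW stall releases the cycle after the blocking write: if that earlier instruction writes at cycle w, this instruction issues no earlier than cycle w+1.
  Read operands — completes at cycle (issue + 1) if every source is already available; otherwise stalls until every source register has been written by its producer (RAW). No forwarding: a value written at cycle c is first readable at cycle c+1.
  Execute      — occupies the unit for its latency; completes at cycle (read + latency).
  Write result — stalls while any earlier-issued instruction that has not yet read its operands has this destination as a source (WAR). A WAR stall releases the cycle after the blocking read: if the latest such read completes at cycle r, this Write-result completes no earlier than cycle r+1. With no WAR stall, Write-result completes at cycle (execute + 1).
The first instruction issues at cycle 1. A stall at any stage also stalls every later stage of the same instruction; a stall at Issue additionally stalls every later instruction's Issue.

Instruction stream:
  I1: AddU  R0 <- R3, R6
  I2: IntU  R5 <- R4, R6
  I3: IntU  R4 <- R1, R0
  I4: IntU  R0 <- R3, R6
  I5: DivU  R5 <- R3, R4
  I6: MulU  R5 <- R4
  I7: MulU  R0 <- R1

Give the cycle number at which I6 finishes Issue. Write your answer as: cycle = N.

cycle 1: I1→AddU
cycle 2: I1 RO, I2→IntU
cycle 3: I2 RO
cycle 4: I1 EX, I2 EX
cycle 5: I1 WR R0, I2 WR R5
cycle 6: I3→IntU
cycle 7: I3 RO
cycle 8: I3 EX
cycle 9: I3 WR R4
cycle 10: I4→IntU
cycle 11: I4 RO, I5→DivU
cycle 12: I4 EX, I5 RO
cycle 13: I4 WR R0
cycle 19: I5 EX
cycle 20: I5 WR R5
cycle 21: I6→MulU
cycle 22: I6 RO
cycle 25: I6 EX
cycle 26: I6 WR R5
cycle 27: I7→MulU
cycle 28: I7 RO
cycle 31: I7 EX
cycle 32: I7 WR R0

cycle = 21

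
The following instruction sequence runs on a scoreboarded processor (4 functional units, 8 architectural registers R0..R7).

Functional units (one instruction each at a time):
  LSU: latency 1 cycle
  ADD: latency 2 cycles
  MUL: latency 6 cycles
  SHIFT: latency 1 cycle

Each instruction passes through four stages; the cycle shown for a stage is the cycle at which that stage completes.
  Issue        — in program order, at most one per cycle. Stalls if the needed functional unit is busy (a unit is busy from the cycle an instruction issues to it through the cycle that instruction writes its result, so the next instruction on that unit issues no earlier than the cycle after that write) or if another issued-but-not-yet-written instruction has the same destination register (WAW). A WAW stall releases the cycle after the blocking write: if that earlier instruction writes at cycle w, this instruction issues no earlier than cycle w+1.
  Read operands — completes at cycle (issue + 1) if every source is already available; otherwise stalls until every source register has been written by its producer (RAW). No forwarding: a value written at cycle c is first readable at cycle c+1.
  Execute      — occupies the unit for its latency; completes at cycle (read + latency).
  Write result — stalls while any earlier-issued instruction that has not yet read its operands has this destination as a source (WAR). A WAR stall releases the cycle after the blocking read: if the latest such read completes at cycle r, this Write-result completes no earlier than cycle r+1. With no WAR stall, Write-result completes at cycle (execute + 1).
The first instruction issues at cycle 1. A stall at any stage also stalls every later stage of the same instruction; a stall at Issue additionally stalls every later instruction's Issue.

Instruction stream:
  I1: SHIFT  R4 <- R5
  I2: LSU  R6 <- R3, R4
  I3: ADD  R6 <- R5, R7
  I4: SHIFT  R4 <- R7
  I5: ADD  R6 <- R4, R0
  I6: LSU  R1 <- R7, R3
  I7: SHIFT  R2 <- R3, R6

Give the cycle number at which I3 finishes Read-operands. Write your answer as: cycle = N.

t=1  I1 dispatched to SHIFT
t=2  I1 operands ready · I2 dispatched to LSU
t=3  I1 complete
t=4  R4←I1
t=5  I2 operands ready
t=6  I2 complete
t=7  R6←I2
t=8  I3 dispatched to ADD
t=9  I3 operands ready · I4 dispatched to SHIFT
t=10  I4 operands ready
t=11  I3 complete · I4 complete
t=12  R6←I3 · R4←I4
t=13  I5 dispatched to ADD
t=14  I5 operands ready · I6 dispatched to LSU
t=15  I6 operands ready · I7 dispatched to SHIFT
t=16  I5 complete · I6 complete
t=17  R6←I5 · R1←I6
t=18  I7 operands ready
t=19  I7 complete
t=20  R2←I7

cycle = 9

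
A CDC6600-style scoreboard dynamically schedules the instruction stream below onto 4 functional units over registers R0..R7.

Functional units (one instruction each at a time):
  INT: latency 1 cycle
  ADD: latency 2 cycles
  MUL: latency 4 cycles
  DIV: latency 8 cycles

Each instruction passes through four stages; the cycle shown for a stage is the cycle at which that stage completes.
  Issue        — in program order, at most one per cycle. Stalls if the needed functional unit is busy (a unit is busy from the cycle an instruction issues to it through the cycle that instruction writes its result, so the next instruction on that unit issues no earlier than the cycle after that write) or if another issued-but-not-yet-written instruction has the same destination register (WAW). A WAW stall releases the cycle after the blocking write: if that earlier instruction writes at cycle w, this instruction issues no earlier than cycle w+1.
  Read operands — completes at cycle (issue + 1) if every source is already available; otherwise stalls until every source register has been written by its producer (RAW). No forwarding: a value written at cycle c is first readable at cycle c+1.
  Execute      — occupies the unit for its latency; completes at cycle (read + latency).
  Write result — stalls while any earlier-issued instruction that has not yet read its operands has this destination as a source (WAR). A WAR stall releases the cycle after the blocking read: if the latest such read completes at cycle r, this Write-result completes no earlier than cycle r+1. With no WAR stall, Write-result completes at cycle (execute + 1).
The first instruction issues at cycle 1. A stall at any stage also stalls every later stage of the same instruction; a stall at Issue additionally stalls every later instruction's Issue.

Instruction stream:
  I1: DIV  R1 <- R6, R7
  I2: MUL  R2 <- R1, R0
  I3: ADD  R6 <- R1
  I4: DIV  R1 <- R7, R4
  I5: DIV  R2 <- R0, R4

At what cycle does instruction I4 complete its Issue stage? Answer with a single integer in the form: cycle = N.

cycle = 12

c1: I1→DIV
c2: I1 RO · I2→MUL
c3: I3→ADD
c10: I1 EX
c11: I1 WR R1
c12: I2 RO · I3 RO · I4→DIV
c13: I4 RO
c14: I3 EX
c15: I3 WR R6
c16: I2 EX
c17: I2 WR R2
c21: I4 EX
c22: I4 WR R1
c23: I5→DIV
c24: I5 RO
c32: I5 EX
c33: I5 WR R2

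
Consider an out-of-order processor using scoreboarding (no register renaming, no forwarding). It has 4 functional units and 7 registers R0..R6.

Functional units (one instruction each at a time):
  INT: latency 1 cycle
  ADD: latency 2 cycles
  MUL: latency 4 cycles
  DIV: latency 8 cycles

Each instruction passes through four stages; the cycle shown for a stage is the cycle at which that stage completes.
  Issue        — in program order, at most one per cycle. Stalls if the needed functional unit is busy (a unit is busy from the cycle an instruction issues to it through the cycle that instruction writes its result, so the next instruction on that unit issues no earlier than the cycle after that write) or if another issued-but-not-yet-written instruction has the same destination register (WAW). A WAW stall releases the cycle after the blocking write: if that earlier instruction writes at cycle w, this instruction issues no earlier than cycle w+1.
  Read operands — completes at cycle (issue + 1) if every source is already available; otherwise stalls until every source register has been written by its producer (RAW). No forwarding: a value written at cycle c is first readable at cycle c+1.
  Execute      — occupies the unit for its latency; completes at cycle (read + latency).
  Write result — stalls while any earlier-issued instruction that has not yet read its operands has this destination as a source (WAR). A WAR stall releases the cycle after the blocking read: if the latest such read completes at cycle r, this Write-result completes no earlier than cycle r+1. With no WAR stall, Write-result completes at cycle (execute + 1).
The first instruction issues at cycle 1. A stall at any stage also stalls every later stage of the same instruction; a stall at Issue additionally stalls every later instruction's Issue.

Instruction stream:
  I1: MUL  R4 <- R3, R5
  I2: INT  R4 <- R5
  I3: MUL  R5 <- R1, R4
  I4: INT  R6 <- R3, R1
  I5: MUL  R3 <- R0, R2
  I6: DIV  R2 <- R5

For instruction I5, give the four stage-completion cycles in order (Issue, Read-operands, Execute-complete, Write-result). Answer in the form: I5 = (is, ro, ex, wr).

I5 = (18, 19, 23, 24)

  I1 | 1 | 2 | 6 | 7
  I2 | 8 | 9 | 10 | 11   WAW R4: wait I1 write@7
  I3 | 9 | 12 | 16 | 17   RAW R4: wait I2 write@11
  I4 | 12 | 13 | 14 | 15   struct: INT busy until I2 writes@11
  I5 | 18 | 19 | 23 | 24   struct: MUL busy until I3 writes@17
  I6 | 19 | 20 | 28 | 29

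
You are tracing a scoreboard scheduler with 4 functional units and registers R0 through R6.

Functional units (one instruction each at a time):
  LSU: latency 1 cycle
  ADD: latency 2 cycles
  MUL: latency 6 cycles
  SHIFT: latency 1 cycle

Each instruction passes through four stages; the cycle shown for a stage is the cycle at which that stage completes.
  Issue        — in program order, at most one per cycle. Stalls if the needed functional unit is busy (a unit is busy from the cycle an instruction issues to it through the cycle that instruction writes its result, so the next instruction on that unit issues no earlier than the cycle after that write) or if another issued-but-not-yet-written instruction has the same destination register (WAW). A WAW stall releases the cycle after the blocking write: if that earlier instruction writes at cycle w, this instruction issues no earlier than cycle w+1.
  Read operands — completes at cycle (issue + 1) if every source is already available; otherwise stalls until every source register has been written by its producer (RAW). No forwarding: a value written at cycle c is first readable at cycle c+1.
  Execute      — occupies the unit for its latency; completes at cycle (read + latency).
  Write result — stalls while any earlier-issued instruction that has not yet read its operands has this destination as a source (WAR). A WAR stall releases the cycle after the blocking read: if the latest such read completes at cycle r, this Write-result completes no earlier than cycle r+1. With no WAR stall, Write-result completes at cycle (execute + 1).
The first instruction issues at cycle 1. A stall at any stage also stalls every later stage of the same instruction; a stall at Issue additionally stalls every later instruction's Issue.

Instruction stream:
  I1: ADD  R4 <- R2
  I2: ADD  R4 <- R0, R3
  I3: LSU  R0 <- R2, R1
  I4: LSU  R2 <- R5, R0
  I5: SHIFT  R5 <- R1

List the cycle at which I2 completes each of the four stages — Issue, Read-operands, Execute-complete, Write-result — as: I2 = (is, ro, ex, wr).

[1] I1 dispatched to ADD
[2] I1 operands ready
[4] I1 complete
[5] R4←I1
[6] I2 dispatched to ADD
[7] I2 operands ready, I3 dispatched to LSU
[8] I3 operands ready
[9] I2 complete, I3 complete
[10] R4←I2, R0←I3
[11] I4 dispatched to LSU
[12] I4 operands ready, I5 dispatched to SHIFT
[13] I4 complete, I5 operands ready
[14] R2←I4, I5 complete
[15] R5←I5

I2 = (6, 7, 9, 10)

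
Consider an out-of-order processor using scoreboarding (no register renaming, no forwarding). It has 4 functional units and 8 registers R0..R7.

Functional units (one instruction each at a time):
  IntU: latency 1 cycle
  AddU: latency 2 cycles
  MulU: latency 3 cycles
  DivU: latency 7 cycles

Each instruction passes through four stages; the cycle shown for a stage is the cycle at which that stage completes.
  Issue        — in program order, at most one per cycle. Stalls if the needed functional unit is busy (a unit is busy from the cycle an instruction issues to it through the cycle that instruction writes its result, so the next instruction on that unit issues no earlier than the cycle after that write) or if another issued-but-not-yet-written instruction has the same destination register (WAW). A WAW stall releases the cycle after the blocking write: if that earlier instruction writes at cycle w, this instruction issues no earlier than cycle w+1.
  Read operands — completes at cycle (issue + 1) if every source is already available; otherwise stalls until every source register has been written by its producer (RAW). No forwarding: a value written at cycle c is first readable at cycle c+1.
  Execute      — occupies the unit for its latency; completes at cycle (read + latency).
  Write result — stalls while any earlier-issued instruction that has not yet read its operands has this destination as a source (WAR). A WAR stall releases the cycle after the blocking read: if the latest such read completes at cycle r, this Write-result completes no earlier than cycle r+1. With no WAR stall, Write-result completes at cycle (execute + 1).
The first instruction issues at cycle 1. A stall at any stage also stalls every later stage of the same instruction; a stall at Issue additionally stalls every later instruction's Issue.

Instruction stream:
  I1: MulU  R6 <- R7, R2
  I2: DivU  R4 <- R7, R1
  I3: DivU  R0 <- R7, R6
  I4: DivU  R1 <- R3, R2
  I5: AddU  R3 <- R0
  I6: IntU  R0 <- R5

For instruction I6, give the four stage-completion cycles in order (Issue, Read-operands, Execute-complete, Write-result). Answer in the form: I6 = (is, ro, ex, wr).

I6 = (24, 25, 26, 27)

[1] I1→MulU
[2] I1 RO · I2→DivU
[3] I2 RO
[5] I1 EX
[6] I1 WR R6
[10] I2 EX
[11] I2 WR R4
[12] I3→DivU
[13] I3 RO
[20] I3 EX
[21] I3 WR R0
[22] I4→DivU
[23] I4 RO · I5→AddU
[24] I5 RO · I6→IntU
[25] I6 RO
[26] I5 EX · I6 EX
[27] I5 WR R3 · I6 WR R0
[30] I4 EX
[31] I4 WR R1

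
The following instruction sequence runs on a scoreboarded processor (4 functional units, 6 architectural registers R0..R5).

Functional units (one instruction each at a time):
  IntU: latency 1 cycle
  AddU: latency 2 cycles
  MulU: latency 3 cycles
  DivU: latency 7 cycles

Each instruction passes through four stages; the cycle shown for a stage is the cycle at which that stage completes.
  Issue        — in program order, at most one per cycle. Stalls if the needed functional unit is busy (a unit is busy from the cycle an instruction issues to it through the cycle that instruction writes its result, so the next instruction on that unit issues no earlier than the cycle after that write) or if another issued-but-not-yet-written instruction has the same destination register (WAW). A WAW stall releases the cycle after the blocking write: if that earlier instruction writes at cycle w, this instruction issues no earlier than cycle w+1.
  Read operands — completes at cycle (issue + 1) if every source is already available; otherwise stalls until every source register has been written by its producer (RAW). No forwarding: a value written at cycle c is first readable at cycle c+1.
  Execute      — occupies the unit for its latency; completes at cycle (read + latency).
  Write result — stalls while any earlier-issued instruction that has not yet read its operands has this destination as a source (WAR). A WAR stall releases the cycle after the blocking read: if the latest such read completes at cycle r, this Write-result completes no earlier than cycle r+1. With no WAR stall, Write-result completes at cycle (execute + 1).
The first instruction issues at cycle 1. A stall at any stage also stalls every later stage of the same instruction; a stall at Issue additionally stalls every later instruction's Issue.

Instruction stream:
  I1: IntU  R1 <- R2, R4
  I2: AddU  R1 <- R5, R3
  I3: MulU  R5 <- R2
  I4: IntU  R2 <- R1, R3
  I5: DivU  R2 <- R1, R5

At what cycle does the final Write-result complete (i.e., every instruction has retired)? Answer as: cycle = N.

[I1] 1/2/3/4
[I2] 5/6/8/9  (WAW R1: wait I1 write@4)
[I3] 6/7/10/11
[I4] 7/10/11/12  (RAW R1: wait I2 write@9)
[I5] 13/14/21/22  (WAW R2: wait I4 write@12)

cycle = 22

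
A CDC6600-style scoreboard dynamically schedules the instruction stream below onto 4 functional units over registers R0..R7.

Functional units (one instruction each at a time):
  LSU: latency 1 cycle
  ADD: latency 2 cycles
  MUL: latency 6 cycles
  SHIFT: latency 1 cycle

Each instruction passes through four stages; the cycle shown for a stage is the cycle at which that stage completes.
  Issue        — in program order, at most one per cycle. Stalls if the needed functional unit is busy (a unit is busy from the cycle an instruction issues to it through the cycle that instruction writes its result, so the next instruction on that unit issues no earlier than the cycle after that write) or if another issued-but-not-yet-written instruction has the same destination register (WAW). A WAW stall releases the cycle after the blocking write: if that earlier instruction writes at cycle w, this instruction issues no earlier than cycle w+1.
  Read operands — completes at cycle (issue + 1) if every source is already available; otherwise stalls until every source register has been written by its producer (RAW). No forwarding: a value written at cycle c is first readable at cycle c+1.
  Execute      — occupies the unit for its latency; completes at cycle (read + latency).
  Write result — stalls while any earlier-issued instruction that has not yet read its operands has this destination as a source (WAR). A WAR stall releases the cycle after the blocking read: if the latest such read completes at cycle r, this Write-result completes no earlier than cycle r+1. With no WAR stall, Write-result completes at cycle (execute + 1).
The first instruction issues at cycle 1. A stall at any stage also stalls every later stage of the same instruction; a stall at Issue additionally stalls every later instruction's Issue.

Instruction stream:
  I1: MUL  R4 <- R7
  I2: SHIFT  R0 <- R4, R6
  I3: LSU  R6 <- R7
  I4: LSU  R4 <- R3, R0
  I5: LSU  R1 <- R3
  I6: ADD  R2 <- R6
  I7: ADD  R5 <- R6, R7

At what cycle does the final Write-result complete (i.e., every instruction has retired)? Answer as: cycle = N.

cycle = 26

I1  is:1  ro:2  ex:8  wr:9
I2  is:2  ro:10  ex:11  wr:12  — RAW R4: wait I1 write@9
I3  is:3  ro:4  ex:5  wr:11  — WAR R6: wait I2 read@10
I4  is:12  ro:13  ex:14  wr:15  — struct: LSU busy until I3 writes@11
I5  is:16  ro:17  ex:18  wr:19  — struct: LSU busy until I4 writes@15
I6  is:17  ro:18  ex:20  wr:21
I7  is:22  ro:23  ex:25  wr:26  — struct: ADD busy until I6 writes@21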